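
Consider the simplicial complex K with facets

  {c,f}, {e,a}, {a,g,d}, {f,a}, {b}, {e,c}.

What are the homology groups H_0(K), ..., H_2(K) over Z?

Take the total order a < b < c < d < e < f < g on the vertex set. Then K (dimension 2) consists of the simplices:

  0-simplices (7): a, b, c, d, e, f, g
  1-simplices (7): ad, ae, af, ag, ce, cf, dg
  2-simplices (1): adg

giving chain groups C_0 ≅ Z^7, C_1 ≅ Z^7, C_2 ≅ Z^1.

The boundary map ∂_1: C_1 → C_0 is given by ∂[p,q] = [q] − [p]. For instance
  ∂ad = d − a.
As a 7×7 matrix over Z this has rank 5, with invariant factors (1,1,1,1,1).

The boundary map ∂_2: C_2 → C_1 acts by ∂[p,q,r] = [q,r] − [p,r] + [p,q]. For instance
  ∂adg = dg − ag + ad.
This gives a 7×1 integer matrix of rank 1; reducing to Smith normal form yields diagonal entries (1).

Computing H_k = (kernel of ∂_k) / (image of ∂_{k+1}):

  H_0: rank C_0 − rank ∂_1 = 7 − 5 = 2, and the invariant factors of ∂_1 are all 1, so H_0 = Z^2.
  H_1: rank ker ∂_1 − rank ∂_2 = (7 − 5) − 1 = 1, and the invariant factors of ∂_2 are all 1, so H_1 = Z.
  H_2: rank ker ∂_2 − rank ∂_3 = (1 − 1) − 0 = 0, and there is no ∂_3, so H_2 = 0.

As a check, the Euler characteristic is 7 − 7 + 1 = 1, which agrees with 2 − 1 + 0 = 1.

H_0 = Z^2,  H_1 = Z,  H_2 = 0.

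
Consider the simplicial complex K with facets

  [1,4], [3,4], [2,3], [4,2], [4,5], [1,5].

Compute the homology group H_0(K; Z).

We work with the vertex ordering 1 < 2 < 3 < 4 < 5. The simplices of K, each written with vertices in increasing order, are:

  0-simplices (5): [1], [2], [3], [4], [5]
  1-simplices (6): [1,4], [1,5], [2,3], [2,4], [3,4], [4,5]

giving chain groups C_0 ≅ Z^5, C_1 ≅ Z^6.

∂_1: C_1 → C_0 sends each edge [p,q] (with p < q) to q − p. For instance
  ∂[1,5] = [5] − [1].
This gives a 5×6 integer matrix of rank 4; reducing to Smith normal form yields diagonal entries (1,1,1,1).

Computing H_k = (kernel of ∂_k) / (image of ∂_{k+1}):

  H_0: rank C_0 − rank ∂_1 = 5 − 4 = 1, and the invariant factors of ∂_1 are all 1, so H_0 ≅ Z.

H_0 = Z.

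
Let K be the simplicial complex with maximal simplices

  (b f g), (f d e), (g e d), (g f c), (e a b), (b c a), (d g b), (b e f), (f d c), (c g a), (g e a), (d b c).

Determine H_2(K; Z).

Take the total order a < b < c < d < e < f < g on the vertex set. Then K (dimension 2) consists of the simplices:

  0-simplices (7): a, b, c, d, e, f, g
  1-simplices (18): ab, ac, ae, ag, bc, bd, be, bf, bg, cd, cf, cg, de, df, dg, ef, eg, fg
  2-simplices (12): abc, abe, acg, aeg, bcd, bdg, bef, bfg, cdf, cfg, def, deg

so the chain groups are C_0 ≅ Z^7, C_1 ≅ Z^18, C_2 ≅ Z^12.

The boundary map ∂_1: C_1 → C_0 maps an edge to its endpoints' difference, ∂[p,q] = q − p.
The resulting 7×18 matrix has rank 6, and its Smith normal form has invariant factors (1,1,1,1,1,1).

The boundary map ∂_2: C_2 → C_1 sends each 2-simplex [p,q,r] to [q,r] − [p,r] + [p,q]. For instance
  ∂bdg = dg − bg + bd,
  ∂cfg = fg − cg + cf.
The 18×12 boundary matrix has rank 12 and Smith normal form diag(1,1,1,1,1,1,1,1,1,1,1,2).

Now H_k = ker ∂_k / im ∂_{k+1}, so:

  H_2: rank ker ∂_2 − rank ∂_3 = (12 − 12) − 0 = 0, and there is no ∂_3, so H_2 ≅ 0.

H_2 ≅ 0.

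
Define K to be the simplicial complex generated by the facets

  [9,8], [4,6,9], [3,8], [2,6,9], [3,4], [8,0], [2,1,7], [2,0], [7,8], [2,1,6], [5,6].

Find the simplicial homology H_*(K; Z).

Order the vertices as 0 < 1 < 2 < 3 < 4 < 5 < 6 < 7 < 8 < 9. Listing each simplex with vertices in this order, K has dimension 2 with simplices:

  0-simplices (10): [0], [1], [2], [3], [4], [5], [6], [7], [8], [9]
  1-simplices (16): [0,2], [0,8], [1,2], [1,6], [1,7], [2,6], [2,7], [2,9], [3,4], [3,8], [4,6], [4,9], [5,6], [6,9], [7,8], [8,9]
  2-simplices (4): [1,2,6], [1,2,7], [2,6,9], [4,6,9]

giving chain groups C_0 ≅ Z^10, C_1 ≅ Z^16, C_2 ≅ Z^4.

Boundary ∂_1: C_1 → C_0 is given by ∂[p,q] = [q] − [p]. For instance
  ∂[8,9] = [9] − [8].
The 10×16 boundary matrix has rank 9 and Smith normal form diag(1,1,1,1,1,1,1,1,1).

The boundary map ∂_2: C_2 → C_1 sends each 2-simplex [p,q,r] to [q,r] − [p,r] + [p,q]. For instance
  ∂[2,6,9] = [6,9] − [2,9] + [2,6],
  ∂[1,2,6] = [2,6] − [1,6] + [1,2].
The resulting 16×4 matrix has rank 4, and its Smith normal form has invariant factors (1,1,1,1).

From H_k ≅ ker(∂_k) / im(∂_{k+1}) we obtain:

  H_0: rank C_0 − rank ∂_1 = 10 − 9 = 1, and the invariant factors of ∂_1 are all 1, so H_0 = Z.
  H_1: rank ker ∂_1 − rank ∂_2 = (16 − 9) − 4 = 3, and the invariant factors of ∂_2 are all 1, so H_1 = Z^3.
  H_2: rank ker ∂_2 − rank ∂_3 = (4 − 4) − 0 = 0, and there is no ∂_3, so H_2 = 0.

As a check, the Euler characteristic is 10 − 16 + 4 = -2, which agrees with 1 − 3 + 0 = -2.

H_0 = Z,  H_1 = Z^3,  H_2 = 0.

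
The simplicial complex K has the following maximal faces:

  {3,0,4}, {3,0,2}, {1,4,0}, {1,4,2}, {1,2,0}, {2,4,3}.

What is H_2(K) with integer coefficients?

Fix the vertex order 0 < 1 < 2 < 3 < 4 and write every simplex with vertices in increasing order. Then dim K = 2 and the simplices of K are:

  0-simplices (5): [0], [1], [2], [3], [4]
  1-simplices (9): [0,1], [0,2], [0,3], [0,4], [1,2], [1,4], [2,3], [2,4], [3,4]
  2-simplices (6): [0,1,2], [0,1,4], [0,2,3], [0,3,4], [1,2,4], [2,3,4]

giving chain groups C_0 ≅ Z^5, C_1 ≅ Z^9, C_2 ≅ Z^6.

∂_1: C_1 → C_0 is given by ∂[p,q] = [q] − [p]. For instance
  ∂[2,4] = [4] − [2].
The 5×9 boundary matrix has rank 4 and Smith normal form diag(1,1,1,1).

Boundary ∂_2: C_2 → C_1 maps a triangle to the signed sum of its edges. For instance
  ∂[0,3,4] = [3,4] − [0,4] + [0,3],
  ∂[0,1,2] = [1,2] − [0,2] + [0,1].
The 9×6 boundary matrix has rank 5 and Smith normal form diag(1,1,1,1,1).

Now H_k = ker ∂_k / im ∂_{k+1}, so:

  H_2: rank ker ∂_2 − rank ∂_3 = (6 − 5) − 0 = 1, and there is no ∂_3, so H_2 = Z.

H_2 ≅ Z.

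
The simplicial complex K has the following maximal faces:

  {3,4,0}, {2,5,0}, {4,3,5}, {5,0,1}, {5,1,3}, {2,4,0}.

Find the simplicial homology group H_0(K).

Take the total order 0 < 1 < 2 < 3 < 4 < 5 on the vertex set. Then K (dimension 2) consists of the simplices:

  0-simplices (6): [0], [1], [2], [3], [4], [5]
  1-simplices (12): [0,1], [0,2], [0,3], [0,4], [0,5], [1,3], [1,5], [2,4], [2,5], [3,4], [3,5], [4,5]
  2-simplices (6): [0,1,5], [0,2,4], [0,2,5], [0,3,4], [1,3,5], [3,4,5]

so the chain groups are C_0 ≅ Z^6, C_1 ≅ Z^12, C_2 ≅ Z^6.

∂_1: C_1 → C_0 is given by ∂[p,q] = [q] − [p]. For instance
  ∂[0,1] = [1] − [0].
This gives a 6×12 integer matrix of rank 5; reducing to Smith normal form yields diagonal entries (1,1,1,1,1).

Boundary ∂_2: C_2 → C_1 maps a triangle to the signed sum of its edges. For instance
  ∂[1,3,5] = [3,5] − [1,5] + [1,3],
  ∂[0,2,5] = [2,5] − [0,5] + [0,2].
As a 12×6 matrix over Z this has rank 6, with invariant factors (1,1,1,1,1,1).

Now H_k = ker ∂_k / im ∂_{k+1}, so:

  H_0: rank C_0 − rank ∂_1 = 6 − 5 = 1, and the invariant factors of ∂_1 are all 1, so H_0 ≅ Z.

(K is a triangulation of the cylinder S^1 x I.)

H_0 = Z.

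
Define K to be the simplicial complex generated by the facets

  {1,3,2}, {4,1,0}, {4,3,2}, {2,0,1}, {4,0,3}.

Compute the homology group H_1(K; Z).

H_1 ≅ Z.

K has 5 vertices, 10 edges, 5 triangles.
rank ∂_1 = 4, rank ∂_2 = 5 ⇒ b_1 = 10 − 4 − 5 = 1; all invariant factors of ∂_2 are 1 so no torsion. So H_1 ≅ Z.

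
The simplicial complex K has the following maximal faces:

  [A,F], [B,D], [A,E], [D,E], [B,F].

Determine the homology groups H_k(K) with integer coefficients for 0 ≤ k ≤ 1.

H_0 ≅ Z,  H_1 ≅ Z.

Order the vertices as A < B < D < E < F. Listing each simplex with vertices in this order, K has dimension 1 with simplices:

  0-simplices (5): A, B, D, E, F
  1-simplices (5): AE, AF, BD, BF, DE

Hence C_0 ≅ Z^5, C_1 ≅ Z^5.

Boundary ∂_1: C_1 → C_0 maps an edge to its endpoints' difference, ∂[p,q] = q − p.
The 5×5 boundary matrix has rank 4 and Smith normal form diag(1,1,1,1).

From H_k ≅ ker(∂_k) / im(∂_{k+1}) we obtain:

  H_0: rank C_0 − rank ∂_1 = 5 − 4 = 1, and the invariant factors of ∂_1 are all 1, so H_0 = Z.
  H_1: rank ker ∂_1 − rank ∂_2 = (5 − 4) − 0 = 1, and there is no ∂_2, so H_1 = Z.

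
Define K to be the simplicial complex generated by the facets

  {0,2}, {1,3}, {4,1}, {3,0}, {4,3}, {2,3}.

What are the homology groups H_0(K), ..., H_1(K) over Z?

Take the total order 0 < 1 < 2 < 3 < 4 on the vertex set. Then K (dimension 1) consists of the simplices:

  0-simplices (5): [0], [1], [2], [3], [4]
  1-simplices (6): [0,2], [0,3], [1,3], [1,4], [2,3], [3,4]

Hence C_0 ≅ Z^5, C_1 ≅ Z^6.

∂_1: C_1 → C_0 sends each edge [p,q] (with p < q) to q − p.
As a 5×6 matrix over Z this has rank 4, with invariant factors (1,1,1,1).

From H_k ≅ ker(∂_k) / im(∂_{k+1}) we obtain:

  H_0: rank C_0 − rank ∂_1 = 5 − 4 = 1, and the invariant factors of ∂_1 are all 1, so H_0 = Z.
  H_1: rank ker ∂_1 − rank ∂_2 = (6 − 4) − 0 = 2, and there is no ∂_2, so H_1 = Z^2.

H_0 = Z,  H_1 = Z^2.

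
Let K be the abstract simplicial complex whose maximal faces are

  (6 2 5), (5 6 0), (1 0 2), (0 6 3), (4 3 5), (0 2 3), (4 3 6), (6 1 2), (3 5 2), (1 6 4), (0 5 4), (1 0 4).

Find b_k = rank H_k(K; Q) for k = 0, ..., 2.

b_0 = 1, b_1 = 0, b_2 = 0.

Take the total order 0 < 1 < 2 < 3 < 4 < 5 < 6 on the vertex set. Then K (dimension 2) consists of the simplices:

  0-simplices (7): [0], [1], [2], [3], [4], [5], [6]
  1-simplices (18): [0,1], [0,2], [0,3], [0,4], [0,5], [0,6], [1,2], [1,4], [1,6], [2,3], [2,5], [2,6], [3,4], [3,5], [3,6], [4,5], [4,6], [5,6]
  2-simplices (12): [0,1,2], [0,1,4], [0,2,3], [0,3,6], [0,4,5], [0,5,6], [1,2,6], [1,4,6], [2,3,5], [2,5,6], [3,4,5], [3,4,6]

so the chain groups are C_0 ≅ Z^7, C_1 ≅ Z^18, C_2 ≅ Z^12.

The boundary map ∂_1: C_1 → C_0 sends each edge [p,q] (with p < q) to q − p. For instance
  ∂[2,3] = [3] − [2].
The 7×18 boundary matrix has rank 6 and Smith normal form diag(1,1,1,1,1,1).

Boundary ∂_2: C_2 → C_1 maps a triangle to the signed sum of its edges. For instance
  ∂[0,3,6] = [3,6] − [0,6] + [0,3],
  ∂[2,5,6] = [5,6] − [2,6] + [2,5].
As a 18×12 matrix over Z this has rank 12, with invariant factors (1,1,1,1,1,1,1,1,1,1,1,2).

Reading off H_k = ker ∂_k / im ∂_{k+1}:

  H_0: rank C_0 − rank ∂_1 = 7 − 6 = 1, and the invariant factors of ∂_1 are all 1, so H_0 ≅ Z.
  H_1: rank ker ∂_1 − rank ∂_2 = (18 − 6) − 12 = 0, and ∂_2 has invariant factor 2 > 1, so H_1 ≅ Z/2.
  H_2: rank ker ∂_2 − rank ∂_3 = (12 − 12) − 0 = 0, and there is no ∂_3, so H_2 ≅ 0.

Hence the Betti numbers are b_0 = 1, b_1 = 0, b_2 = 0.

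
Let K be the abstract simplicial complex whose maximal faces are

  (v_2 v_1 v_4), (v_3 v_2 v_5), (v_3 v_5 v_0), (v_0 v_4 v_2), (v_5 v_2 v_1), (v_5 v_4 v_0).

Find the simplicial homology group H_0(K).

K has 6 vertices, 12 edges, 6 triangles.
rank ∂_0 = 0, rank ∂_1 = 5 ⇒ b_0 = 6 − 0 − 5 = 1; all invariant factors of ∂_1 are 1 so no torsion. So H_0 ≅ Z.

H_0 = Z.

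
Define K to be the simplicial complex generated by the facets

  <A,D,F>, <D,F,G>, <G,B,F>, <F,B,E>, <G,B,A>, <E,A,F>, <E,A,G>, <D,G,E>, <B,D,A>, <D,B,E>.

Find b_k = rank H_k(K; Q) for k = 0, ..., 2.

b_0 = 1, b_1 = 0, b_2 = 0.

K has 6 vertices, 15 edges, 10 triangles.
rank ∂_0 = 0, rank ∂_1 = 5 ⇒ b_0 = 6 − 0 − 5 = 1; all invariant factors of ∂_1 are 1 so no torsion. So H_0 = Z.
rank ∂_1 = 5, rank ∂_2 = 10 ⇒ b_1 = 15 − 5 − 10 = 0; ∂_2 has invariant factor(s) [2] giving torsion. So H_1 = Z/2Z.
rank ∂_2 = 10, rank ∂_3 = 0 ⇒ b_2 = 10 − 10 − 0 = 0. So H_2 = 0.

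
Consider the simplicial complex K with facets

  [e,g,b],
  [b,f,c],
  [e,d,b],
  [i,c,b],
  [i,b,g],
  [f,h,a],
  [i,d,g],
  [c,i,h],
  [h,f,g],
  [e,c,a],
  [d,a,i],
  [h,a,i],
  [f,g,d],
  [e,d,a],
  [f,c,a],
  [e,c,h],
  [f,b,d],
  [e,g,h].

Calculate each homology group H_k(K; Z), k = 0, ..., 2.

H_0 = Z,  H_1 = Z ⊕ Z/2,  H_2 = 0.

Take the total order a < b < c < d < e < f < g < h < i on the vertex set. Then K (dimension 2) consists of the simplices:

  0-simplices (9): a, b, c, d, e, f, g, h, i
  1-simplices (27): ac, ad, ae, af, ah, ai, bc, bd, be, bf, bg, bi, ce, cf, ch, ci, de, df, dg, di, eg, eh, fg, fh, gh, gi, hi
  2-simplices (18): ace, acf, ade, adi, afh, ahi, bcf, bci, bde, bdf, beg, bgi, ceh, chi, dfg, dgi, egh, fgh

giving chain groups C_0 ≅ Z^9, C_1 ≅ Z^27, C_2 ≅ Z^18.

The boundary map ∂_1: C_1 → C_0 is given by ∂[p,q] = [q] − [p]. For instance
  ∂bg = g − b.
The 9×27 boundary matrix has rank 8 and Smith normal form diag(1,1,1,1,1,1,1,1).

The boundary map ∂_2: C_2 → C_1 maps a triangle to the signed sum of its edges. For instance
  ∂fgh = gh − fh + fg,
  ∂adi = di − ai + ad.
The resulting 27×18 matrix has rank 18, and its Smith normal form has invariant factors (1,1,1,1,1,1,1,1,1,1,1,1,1,1,1,1,1,2).

Now H_k = ker ∂_k / im ∂_{k+1}, so:

  H_0: rank C_0 − rank ∂_1 = 9 − 8 = 1, and the invariant factors of ∂_1 are all 1, so H_0 = Z.
  H_1: rank ker ∂_1 − rank ∂_2 = (27 − 8) − 18 = 1, and ∂_2 has invariant factor 2 > 1, so H_1 = Z ⊕ Z/2.
  H_2: rank ker ∂_2 − rank ∂_3 = (18 − 18) − 0 = 0, and there is no ∂_3, so H_2 = 0.

(K is a triangulation of the Klein bottle.)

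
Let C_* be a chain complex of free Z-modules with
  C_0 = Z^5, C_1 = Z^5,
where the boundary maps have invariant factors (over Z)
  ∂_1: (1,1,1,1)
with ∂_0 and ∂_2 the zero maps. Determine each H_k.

H_0 ≅ Z,  H_1 ≅ Z.

H_0: b_0 = 5 − 0 − 4 = 1; torsion from ∂_1 factors > 1: none. So H_0 ≅ Z.
H_1: b_1 = 5 − 4 − 0 = 1; torsion from ∂_2 factors > 1: none. So H_1 ≅ Z.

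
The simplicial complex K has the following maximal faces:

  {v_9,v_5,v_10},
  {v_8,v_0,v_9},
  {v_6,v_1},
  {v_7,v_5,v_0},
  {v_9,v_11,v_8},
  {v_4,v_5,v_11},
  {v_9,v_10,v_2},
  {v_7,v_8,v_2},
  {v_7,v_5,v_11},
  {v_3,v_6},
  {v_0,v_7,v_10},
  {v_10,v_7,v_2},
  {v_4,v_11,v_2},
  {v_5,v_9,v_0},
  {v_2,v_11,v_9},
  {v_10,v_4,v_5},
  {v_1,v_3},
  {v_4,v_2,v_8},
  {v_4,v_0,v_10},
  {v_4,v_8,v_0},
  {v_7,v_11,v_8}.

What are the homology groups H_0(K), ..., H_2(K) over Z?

H_0 = Z^2,  H_1 = Z^2 ⊕ Z_2,  H_2 = 0.

K has 12 vertices, 30 edges, 18 triangles.
rank ∂_0 = 0, rank ∂_1 = 10 ⇒ b_0 = 12 − 0 − 10 = 2; all invariant factors of ∂_1 are 1 so no torsion. So H_0 ≅ Z^2.
rank ∂_1 = 10, rank ∂_2 = 18 ⇒ b_1 = 30 − 10 − 18 = 2; ∂_2 has invariant factor(s) [2] giving torsion. So H_1 ≅ Z^2 ⊕ Z_2.
rank ∂_2 = 18, rank ∂_3 = 0 ⇒ b_2 = 18 − 18 − 0 = 0. So H_2 ≅ 0.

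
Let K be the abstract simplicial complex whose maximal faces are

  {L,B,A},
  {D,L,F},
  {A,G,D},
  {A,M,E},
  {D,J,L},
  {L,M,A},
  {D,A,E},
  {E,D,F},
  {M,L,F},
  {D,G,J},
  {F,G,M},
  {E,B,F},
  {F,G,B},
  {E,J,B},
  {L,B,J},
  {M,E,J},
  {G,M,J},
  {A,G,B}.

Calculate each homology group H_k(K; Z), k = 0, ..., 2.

H_0 = Z,  H_1 = Z^2,  H_2 = Z.

Take the total order A < B < D < E < F < G < J < L < M on the vertex set. Then K (dimension 2) consists of the simplices:

  0-simplices (9): A, B, D, E, F, G, J, L, M
  1-simplices (27): AB, AD, AE, AG, AL, AM, BE, BF, BG, BJ, BL, DE, DF, DG, DJ, DL, EF, EJ, EM, FG, FL, FM, GJ, GM, JL, JM, LM
  2-simplices (18): ABG, ABL, ADE, ADG, AEM, ALM, BEF, BEJ, BFG, BJL, DEF, DFL, DGJ, DJL, EJM, FGM, FLM, GJM

Hence C_0 ≅ Z^9, C_1 ≅ Z^27, C_2 ≅ Z^18.

The boundary map ∂_1: C_1 → C_0 is given by ∂[p,q] = [q] − [p].
This gives a 9×27 integer matrix of rank 8; reducing to Smith normal form yields diagonal entries (1,1,1,1,1,1,1,1).

Boundary ∂_2: C_2 → C_1 sends each 2-simplex [p,q,r] to [q,r] − [p,r] + [p,q]. For instance
  ∂GJM = JM − GM + GJ,
  ∂ADE = DE − AE + AD.
The resulting 27×18 matrix has rank 17, and its Smith normal form has invariant factors (1,1,1,1,1,1,1,1,1,1,1,1,1,1,1,1,1).

Reading off H_k = ker ∂_k / im ∂_{k+1}:

  H_0: rank C_0 − rank ∂_1 = 9 − 8 = 1, and the invariant factors of ∂_1 are all 1, so H_0 = Z.
  H_1: rank ker ∂_1 − rank ∂_2 = (27 − 8) − 17 = 2, and the invariant factors of ∂_2 are all 1, so H_1 = Z^2.
  H_2: rank ker ∂_2 − rank ∂_3 = (18 − 17) − 0 = 1, and there is no ∂_3, so H_2 = Z.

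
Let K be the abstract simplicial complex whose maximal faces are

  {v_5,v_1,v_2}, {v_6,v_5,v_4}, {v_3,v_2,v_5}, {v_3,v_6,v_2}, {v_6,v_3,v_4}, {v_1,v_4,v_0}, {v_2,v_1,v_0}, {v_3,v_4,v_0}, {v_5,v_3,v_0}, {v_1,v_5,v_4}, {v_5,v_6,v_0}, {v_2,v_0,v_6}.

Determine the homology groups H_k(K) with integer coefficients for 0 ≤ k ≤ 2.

Take the total order v_0 < v_1 < v_2 < v_3 < v_4 < v_5 < v_6 on the vertex set. Then K (dimension 2) consists of the simplices:

  0-simplices (7): [v_0], [v_1], [v_2], [v_3], [v_4], [v_5], [v_6]
  1-simplices (18): (18 of them)
  2-simplices (12): (12 of them)

giving chain groups C_0 ≅ Z^7, C_1 ≅ Z^18, C_2 ≅ Z^12.

∂_1: C_1 → C_0 maps an edge to its endpoints' difference, ∂[p,q] = q − p. For instance
  ∂[v_1,v_4] = [v_4] − [v_1].
This gives a 7×18 integer matrix of rank 6; reducing to Smith normal form yields diagonal entries (1,1,1,1,1,1).

Boundary ∂_2: C_2 → C_1 acts by ∂[p,q,r] = [q,r] − [p,r] + [p,q]. For instance
  ∂[v_0,v_2,v_6] = [v_2,v_6] − [v_0,v_6] + [v_0,v_2],
  ∂[v_0,v_5,v_6] = [v_5,v_6] − [v_0,v_6] + [v_0,v_5].
The 18×12 boundary matrix has rank 12 and Smith normal form diag(1,1,1,1,1,1,1,1,1,1,1,2).

Reading off H_k = ker ∂_k / im ∂_{k+1}:

  H_0: rank C_0 − rank ∂_1 = 7 − 6 = 1, and the invariant factors of ∂_1 are all 1, so H_0 = Z.
  H_1: rank ker ∂_1 − rank ∂_2 = (18 − 6) − 12 = 0, and ∂_2 has invariant factor 2 > 1, so H_1 = Z/2.
  H_2: rank ker ∂_2 − rank ∂_3 = (12 − 12) − 0 = 0, and there is no ∂_3, so H_2 = 0.

As a check, the Euler characteristic is 7 − 18 + 12 = 1, which agrees with 1 − 0 + 0 = 1.

H_0 ≅ Z,  H_1 ≅ Z/2,  H_2 = 0.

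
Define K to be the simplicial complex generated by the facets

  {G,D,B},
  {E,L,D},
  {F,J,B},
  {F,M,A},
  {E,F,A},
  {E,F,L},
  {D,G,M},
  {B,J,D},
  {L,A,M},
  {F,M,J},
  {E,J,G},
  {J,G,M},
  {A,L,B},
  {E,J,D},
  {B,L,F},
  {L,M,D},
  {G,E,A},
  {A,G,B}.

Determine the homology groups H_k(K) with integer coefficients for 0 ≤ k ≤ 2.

H_0 = Z,  H_1 = Z ⊕ Z/2Z,  H_2 = 0.

Order the vertices as A < B < D < E < F < G < J < L < M. Listing each simplex with vertices in this order, K has dimension 2 with simplices:

  0-simplices (9): A, B, D, E, F, G, J, L, M
  1-simplices (27): AB, AE, AF, AG, AL, AM, BD, BF, BG, BJ, BL, DE, DG, DJ, DL, DM, EF, EG, EJ, EL, FJ, FL, FM, GJ, GM, JM, LM
  2-simplices (18): ABG, ABL, AEF, AEG, AFM, ALM, BDG, BDJ, BFJ, BFL, DEJ, DEL, DGM, DLM, EFL, EGJ, FJM, GJM

Hence C_0 ≅ Z^9, C_1 ≅ Z^27, C_2 ≅ Z^18.

The boundary map ∂_1: C_1 → C_0 maps an edge to its endpoints' difference, ∂[p,q] = q − p.
The resulting 9×27 matrix has rank 8, and its Smith normal form has invariant factors (1,1,1,1,1,1,1,1).

The boundary map ∂_2: C_2 → C_1 acts by ∂[p,q,r] = [q,r] − [p,r] + [p,q]. For instance
  ∂ABL = BL − AL + AB,
  ∂ABG = BG − AG + AB.
The 27×18 boundary matrix has rank 18 and Smith normal form diag(1,1,1,1,1,1,1,1,1,1,1,1,1,1,1,1,1,2).

Now H_k = ker ∂_k / im ∂_{k+1}, so:

  H_0: rank C_0 − rank ∂_1 = 9 − 8 = 1, and the invariant factors of ∂_1 are all 1, so H_0 = Z.
  H_1: rank ker ∂_1 − rank ∂_2 = (27 − 8) − 18 = 1, and ∂_2 has invariant factor 2 > 1, so H_1 = Z ⊕ Z/2Z.
  H_2: rank ker ∂_2 − rank ∂_3 = (18 − 18) − 0 = 0, and there is no ∂_3, so H_2 = 0.

As a check, the Euler characteristic is 9 − 27 + 18 = 0, which agrees with 1 − 1 + 0 = 0.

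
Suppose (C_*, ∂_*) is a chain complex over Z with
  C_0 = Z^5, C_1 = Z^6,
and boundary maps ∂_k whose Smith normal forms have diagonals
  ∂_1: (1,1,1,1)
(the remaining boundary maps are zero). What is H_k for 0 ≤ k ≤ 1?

H_0 = Z,  H_1 = Z^2.

H_0: b_0 = 5 − 0 − 4 = 1; torsion from ∂_1 factors > 1: none. So H_0 = Z.
H_1: b_1 = 6 − 4 − 0 = 2; torsion from ∂_2 factors > 1: none. So H_1 = Z^2.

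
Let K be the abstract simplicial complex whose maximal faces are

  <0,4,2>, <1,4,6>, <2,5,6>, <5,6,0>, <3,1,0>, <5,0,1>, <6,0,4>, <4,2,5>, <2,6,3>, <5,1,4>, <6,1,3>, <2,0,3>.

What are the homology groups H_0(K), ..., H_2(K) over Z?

We work with the vertex ordering 0 < 1 < 2 < 3 < 4 < 5 < 6. The simplices of K, each written with vertices in increasing order, are:

  0-simplices (7): [0], [1], [2], [3], [4], [5], [6]
  1-simplices (18): [0,1], [0,2], [0,3], [0,4], [0,5], [0,6], [1,3], [1,4], [1,5], [1,6], [2,3], [2,4], [2,5], [2,6], [3,6], [4,5], [4,6], [5,6]
  2-simplices (12): [0,1,3], [0,1,5], [0,2,3], [0,2,4], [0,4,6], [0,5,6], [1,3,6], [1,4,5], [1,4,6], [2,3,6], [2,4,5], [2,5,6]

so the chain groups are C_0 ≅ Z^7, C_1 ≅ Z^18, C_2 ≅ Z^12.

The boundary map ∂_1: C_1 → C_0 maps an edge to its endpoints' difference, ∂[p,q] = q − p. For instance
  ∂[2,4] = [4] − [2].
The 7×18 boundary matrix has rank 6 and Smith normal form diag(1,1,1,1,1,1).

The boundary map ∂_2: C_2 → C_1 maps a triangle to the signed sum of its edges. For instance
  ∂[1,4,5] = [4,5] − [1,5] + [1,4],
  ∂[0,2,4] = [2,4] − [0,4] + [0,2].
The resulting 18×12 matrix has rank 12, and its Smith normal form has invariant factors (1,1,1,1,1,1,1,1,1,1,1,2).

Reading off H_k = ker ∂_k / im ∂_{k+1}:

  H_0: rank C_0 − rank ∂_1 = 7 − 6 = 1, and the invariant factors of ∂_1 are all 1, so H_0 ≅ Z.
  H_1: rank ker ∂_1 − rank ∂_2 = (18 − 6) − 12 = 0, and ∂_2 has invariant factor 2 > 1, so H_1 ≅ Z/2.
  H_2: rank ker ∂_2 − rank ∂_3 = (12 − 12) − 0 = 0, and there is no ∂_3, so H_2 ≅ 0.

H_0 ≅ Z,  H_1 ≅ Z/2,  H_2 = 0.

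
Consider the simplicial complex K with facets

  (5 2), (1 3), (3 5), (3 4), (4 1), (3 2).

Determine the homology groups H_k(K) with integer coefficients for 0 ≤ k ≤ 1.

Fix the vertex order 1 < 2 < 3 < 4 < 5 and write every simplex with vertices in increasing order. Then dim K = 1 and the simplices of K are:

  0-simplices (5): [1], [2], [3], [4], [5]
  1-simplices (6): [1,3], [1,4], [2,3], [2,5], [3,4], [3,5]

Hence C_0 ≅ Z^5, C_1 ≅ Z^6.

The boundary map ∂_1: C_1 → C_0 is given by ∂[p,q] = [q] − [p].
The resulting 5×6 matrix has rank 4, and its Smith normal form has invariant factors (1,1,1,1).

Now H_k = ker ∂_k / im ∂_{k+1}, so:

  H_0: rank C_0 − rank ∂_1 = 5 − 4 = 1, and the invariant factors of ∂_1 are all 1, so H_0 = Z.
  H_1: rank ker ∂_1 − rank ∂_2 = (6 − 4) − 0 = 2, and there is no ∂_2, so H_1 = Z^2.

(K is a triangulation of a wedge of 2 circles.)

H_0 ≅ Z,  H_1 ≅ Z^2.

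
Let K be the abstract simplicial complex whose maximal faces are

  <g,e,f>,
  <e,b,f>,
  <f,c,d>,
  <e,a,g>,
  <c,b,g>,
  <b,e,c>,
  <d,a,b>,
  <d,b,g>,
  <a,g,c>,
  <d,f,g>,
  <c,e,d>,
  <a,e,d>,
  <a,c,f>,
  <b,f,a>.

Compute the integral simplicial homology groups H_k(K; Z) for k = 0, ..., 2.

H_0 ≅ Z,  H_1 ≅ Z^2,  H_2 ≅ Z.

Take the total order a < b < c < d < e < f < g on the vertex set. Then K (dimension 2) consists of the simplices:

  0-simplices (7): a, b, c, d, e, f, g
  1-simplices (21): ab, ac, ad, ae, af, ag, bc, bd, be, bf, bg, cd, ce, cf, cg, de, df, dg, ef, eg, fg
  2-simplices (14): abd, abf, acf, acg, ade, aeg, bce, bcg, bdg, bef, cde, cdf, dfg, efg

giving chain groups C_0 ≅ Z^7, C_1 ≅ Z^21, C_2 ≅ Z^14.

Boundary ∂_1: C_1 → C_0 maps an edge to its endpoints' difference, ∂[p,q] = q − p.
This gives a 7×21 integer matrix of rank 6; reducing to Smith normal form yields diagonal entries (1,1,1,1,1,1).

∂_2: C_2 → C_1 sends each 2-simplex [p,q,r] to [q,r] − [p,r] + [p,q]. For instance
  ∂bdg = dg − bg + bd,
  ∂cdf = df − cf + cd.
This gives a 21×14 integer matrix of rank 13; reducing to Smith normal form yields diagonal entries (1,1,1,1,1,1,1,1,1,1,1,1,1).

Now H_k = ker ∂_k / im ∂_{k+1}, so:

  H_0: rank C_0 − rank ∂_1 = 7 − 6 = 1, and the invariant factors of ∂_1 are all 1, so H_0 ≅ Z.
  H_1: rank ker ∂_1 − rank ∂_2 = (21 − 6) − 13 = 2, and the invariant factors of ∂_2 are all 1, so H_1 ≅ Z^2.
  H_2: rank ker ∂_2 − rank ∂_3 = (14 − 13) − 0 = 1, and there is no ∂_3, so H_2 ≅ Z.

As a check, the Euler characteristic is 7 − 21 + 14 = 0, which agrees with 1 − 2 + 1 = 0.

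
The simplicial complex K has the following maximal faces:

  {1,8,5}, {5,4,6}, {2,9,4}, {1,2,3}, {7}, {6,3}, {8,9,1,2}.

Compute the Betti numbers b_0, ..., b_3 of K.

Take the total order 1 < 2 < 3 < 4 < 5 < 6 < 7 < 8 < 9 on the vertex set. Then K (dimension 3) consists of the simplices:

  0-simplices (9): [1], [2], [3], [4], [5], [6], [7], [8], [9]
  1-simplices (16): [1,2], [1,3], [1,5], [1,8], [1,9], [2,3], [2,4], [2,8], [2,9], [3,6], [4,5], [4,6], [4,9], [5,6], [5,8], [8,9]
  2-simplices (8): [1,2,3], [1,2,8], [1,2,9], [1,5,8], [1,8,9], [2,4,9], [2,8,9], [4,5,6]
  3-simplices (1): [1,2,8,9]

so the chain groups are C_0 ≅ Z^9, C_1 ≅ Z^16, C_2 ≅ Z^8, C_3 ≅ Z^1.

Boundary ∂_1: C_1 → C_0 maps an edge to its endpoints' difference, ∂[p,q] = q − p. For instance
  ∂[5,6] = [6] − [5].
As a 9×16 matrix over Z this has rank 7, with invariant factors (1,1,1,1,1,1,1).

The boundary map ∂_2: C_2 → C_1 sends each 2-simplex [p,q,r] to [q,r] − [p,r] + [p,q]. For instance
  ∂[1,2,3] = [2,3] − [1,3] + [1,2],
  ∂[4,5,6] = [5,6] − [4,6] + [4,5].
As a 16×8 matrix over Z this has rank 7, with invariant factors (1,1,1,1,1,1,1).

∂_3: C_3 → C_2 sends each 3-simplex σ to the alternating sum Σ_i (−1)^i (σ with its i-th vertex removed). For instance
  ∂[1,2,8,9] = [2,8,9] − [1,8,9] + [1,2,9] − [1,2,8].
The resulting 8×1 matrix has rank 1, and its Smith normal form has invariant factors (1).

Computing H_k = (kernel of ∂_k) / (image of ∂_{k+1}):

  H_0: rank C_0 − rank ∂_1 = 9 − 7 = 2, and the invariant factors of ∂_1 are all 1, so H_0 = Z^2.
  H_1: rank ker ∂_1 − rank ∂_2 = (16 − 7) − 7 = 2, and the invariant factors of ∂_2 are all 1, so H_1 = Z^2.
  H_2: rank ker ∂_2 − rank ∂_3 = (8 − 7) − 1 = 0, and the invariant factors of ∂_3 are all 1, so H_2 = 0.
  H_3: rank ker ∂_3 − rank ∂_4 = (1 − 1) − 0 = 0, and there is no ∂_4, so H_3 = 0.

Hence the Betti numbers are b_0 = 2, b_1 = 2, b_2 = 0, b_3 = 0.

b_0 = 2, b_1 = 2, b_2 = 0, b_3 = 0.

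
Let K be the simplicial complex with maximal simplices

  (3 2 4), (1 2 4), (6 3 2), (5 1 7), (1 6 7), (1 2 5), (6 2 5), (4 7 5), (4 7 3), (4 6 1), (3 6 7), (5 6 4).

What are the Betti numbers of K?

b_0 = 1, b_1 = 0, b_2 = 0.

We work with the vertex ordering 1 < 2 < 3 < 4 < 5 < 6 < 7. The simplices of K, each written with vertices in increasing order, are:

  0-simplices (7): [1], [2], [3], [4], [5], [6], [7]
  1-simplices (18): [1,2], [1,4], [1,5], [1,6], [1,7], [2,3], [2,4], [2,5], [2,6], [3,4], [3,6], [3,7], [4,5], [4,6], [4,7], [5,6], [5,7], [6,7]
  2-simplices (12): [1,2,4], [1,2,5], [1,4,6], [1,5,7], [1,6,7], [2,3,4], [2,3,6], [2,5,6], [3,4,7], [3,6,7], [4,5,6], [4,5,7]

giving chain groups C_0 ≅ Z^7, C_1 ≅ Z^18, C_2 ≅ Z^12.

The boundary map ∂_1: C_1 → C_0 maps an edge to its endpoints' difference, ∂[p,q] = q − p. For instance
  ∂[1,6] = [6] − [1].
The resulting 7×18 matrix has rank 6, and its Smith normal form has invariant factors (1,1,1,1,1,1).

The boundary map ∂_2: C_2 → C_1 maps a triangle to the signed sum of its edges. For instance
  ∂[1,5,7] = [5,7] − [1,7] + [1,5],
  ∂[1,4,6] = [4,6] − [1,6] + [1,4].
As a 18×12 matrix over Z this has rank 12, with invariant factors (1,1,1,1,1,1,1,1,1,1,1,2).

Now H_k = ker ∂_k / im ∂_{k+1}, so:

  H_0: rank C_0 − rank ∂_1 = 7 − 6 = 1, and the invariant factors of ∂_1 are all 1, so H_0 ≅ Z.
  H_1: rank ker ∂_1 − rank ∂_2 = (18 − 6) − 12 = 0, and ∂_2 has invariant factor 2 > 1, so H_1 ≅ Z/2.
  H_2: rank ker ∂_2 − rank ∂_3 = (12 − 12) − 0 = 0, and there is no ∂_3, so H_2 ≅ 0.

(K is a triangulation of the real projective plane RP^2.)

Hence the Betti numbers are b_0 = 1, b_1 = 0, b_2 = 0.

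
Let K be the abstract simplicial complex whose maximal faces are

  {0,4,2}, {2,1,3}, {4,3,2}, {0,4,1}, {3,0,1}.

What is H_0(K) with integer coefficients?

H_0 ≅ Z.

Order the vertices as 0 < 1 < 2 < 3 < 4. Listing each simplex with vertices in this order, K has dimension 2 with simplices:

  0-simplices (5): [0], [1], [2], [3], [4]
  1-simplices (10): [0,1], [0,2], [0,3], [0,4], [1,2], [1,3], [1,4], [2,3], [2,4], [3,4]
  2-simplices (5): [0,1,3], [0,1,4], [0,2,4], [1,2,3], [2,3,4]

giving chain groups C_0 ≅ Z^5, C_1 ≅ Z^10, C_2 ≅ Z^5.

The boundary map ∂_1: C_1 → C_0 sends each edge [p,q] (with p < q) to q − p. For instance
  ∂[3,4] = [4] − [3].
As a 5×10 matrix over Z this has rank 4, with invariant factors (1,1,1,1).

∂_2: C_2 → C_1 acts by ∂[p,q,r] = [q,r] − [p,r] + [p,q]. For instance
  ∂[0,2,4] = [2,4] − [0,4] + [0,2],
  ∂[0,1,4] = [1,4] − [0,4] + [0,1].
As a 10×5 matrix over Z this has rank 5, with invariant factors (1,1,1,1,1).

Computing H_k = (kernel of ∂_k) / (image of ∂_{k+1}):

  H_0: rank C_0 − rank ∂_1 = 5 − 4 = 1, and the invariant factors of ∂_1 are all 1, so H_0 = Z.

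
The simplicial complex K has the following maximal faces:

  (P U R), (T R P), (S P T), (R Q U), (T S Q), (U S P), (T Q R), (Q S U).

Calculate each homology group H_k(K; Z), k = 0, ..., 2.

H_0 ≅ Z,  H_1 = 0,  H_2 ≅ Z.

We work with the vertex ordering P < Q < R < S < T < U. The simplices of K, each written with vertices in increasing order, are:

  0-simplices (6): P, Q, R, S, T, U
  1-simplices (12): PR, PS, PT, PU, QR, QS, QT, QU, RT, RU, ST, SU
  2-simplices (8): PRT, PRU, PST, PSU, QRT, QRU, QST, QSU

Hence C_0 ≅ Z^6, C_1 ≅ Z^12, C_2 ≅ Z^8.

Boundary ∂_1: C_1 → C_0 sends each edge [p,q] (with p < q) to q − p. For instance
  ∂PT = T − P.
The 6×12 boundary matrix has rank 5 and Smith normal form diag(1,1,1,1,1).

The boundary map ∂_2: C_2 → C_1 maps a triangle to the signed sum of its edges. For instance
  ∂PSU = SU − PU + PS,
  ∂QSU = SU − QU + QS.
This gives a 12×8 integer matrix of rank 7; reducing to Smith normal form yields diagonal entries (1,1,1,1,1,1,1).

Now H_k = ker ∂_k / im ∂_{k+1}, so:

  H_0: rank C_0 − rank ∂_1 = 6 − 5 = 1, and the invariant factors of ∂_1 are all 1, so H_0 ≅ Z.
  H_1: rank ker ∂_1 − rank ∂_2 = (12 − 5) − 7 = 0, and the invariant factors of ∂_2 are all 1, so H_1 ≅ 0.
  H_2: rank ker ∂_2 − rank ∂_3 = (8 − 7) − 0 = 1, and there is no ∂_3, so H_2 ≅ Z.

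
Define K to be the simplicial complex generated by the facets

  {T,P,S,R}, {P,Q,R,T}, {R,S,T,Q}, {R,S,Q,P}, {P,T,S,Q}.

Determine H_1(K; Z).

H_1 = 0.

Take the total order P < Q < R < S < T on the vertex set. Then K (dimension 3) consists of the simplices:

  0-simplices (5): P, Q, R, S, T
  1-simplices (10): PQ, PR, PS, PT, QR, QS, QT, RS, RT, ST
  2-simplices (10): PQR, PQS, PQT, PRS, PRT, PST, QRS, QRT, QST, RST
  3-simplices (5): PQRS, PQRT, PQST, PRST, QRST

Hence C_0 ≅ Z^5, C_1 ≅ Z^10, C_2 ≅ Z^10, C_3 ≅ Z^5.

∂_1: C_1 → C_0 sends each edge [p,q] (with p < q) to q − p.
The 5×10 boundary matrix has rank 4 and Smith normal form diag(1,1,1,1).

Boundary ∂_2: C_2 → C_1 acts by ∂[p,q,r] = [q,r] − [p,r] + [p,q]. For instance
  ∂QRT = RT − QT + QR,
  ∂RST = ST − RT + RS.
This gives a 10×10 integer matrix of rank 6; reducing to Smith normal form yields diagonal entries (1,1,1,1,1,1).

The boundary map ∂_3: C_3 → C_2 sends each 3-simplex σ to the alternating sum Σ_i (−1)^i (σ with its i-th vertex removed). For instance
  ∂PQST = QST − PST + PQT − PQS,
  ∂PRST = RST − PST + PRT − PRS.
The 10×5 boundary matrix has rank 4 and Smith normal form diag(1,1,1,1).

From H_k ≅ ker(∂_k) / im(∂_{k+1}) we obtain:

  H_1: rank ker ∂_1 − rank ∂_2 = (10 − 4) − 6 = 0, and the invariant factors of ∂_2 are all 1, so H_1 = 0.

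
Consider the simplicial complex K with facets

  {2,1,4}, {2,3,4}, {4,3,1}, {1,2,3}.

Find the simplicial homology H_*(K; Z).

H_0 ≅ Z,  H_1 = 0,  H_2 ≅ Z.

Fix the vertex order 1 < 2 < 3 < 4 and write every simplex with vertices in increasing order. Then dim K = 2 and the simplices of K are:

  0-simplices (4): [1], [2], [3], [4]
  1-simplices (6): [1,2], [1,3], [1,4], [2,3], [2,4], [3,4]
  2-simplices (4): [1,2,3], [1,2,4], [1,3,4], [2,3,4]

Hence C_0 ≅ Z^4, C_1 ≅ Z^6, C_2 ≅ Z^4.

∂_1: C_1 → C_0 sends each edge [p,q] (with p < q) to q − p. For instance
  ∂[3,4] = [4] − [3].
This gives a 4×6 integer matrix of rank 3; reducing to Smith normal form yields diagonal entries (1,1,1).

∂_2: C_2 → C_1 acts by ∂[p,q,r] = [q,r] − [p,r] + [p,q]. For instance
  ∂[2,3,4] = [3,4] − [2,4] + [2,3],
  ∂[1,2,4] = [2,4] − [1,4] + [1,2].
The 6×4 boundary matrix has rank 3 and Smith normal form diag(1,1,1).

Computing H_k = (kernel of ∂_k) / (image of ∂_{k+1}):

  H_0: rank C_0 − rank ∂_1 = 4 − 3 = 1, and the invariant factors of ∂_1 are all 1, so H_0 ≅ Z.
  H_1: rank ker ∂_1 − rank ∂_2 = (6 − 3) − 3 = 0, and the invariant factors of ∂_2 are all 1, so H_1 ≅ 0.
  H_2: rank ker ∂_2 − rank ∂_3 = (4 − 3) − 0 = 1, and there is no ∂_3, so H_2 ≅ Z.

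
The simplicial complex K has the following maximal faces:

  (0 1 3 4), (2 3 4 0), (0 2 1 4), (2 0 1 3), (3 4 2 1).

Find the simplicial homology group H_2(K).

We work with the vertex ordering 0 < 1 < 2 < 3 < 4. The simplices of K, each written with vertices in increasing order, are:

  0-simplices (5): [0], [1], [2], [3], [4]
  1-simplices (10): [0,1], [0,2], [0,3], [0,4], [1,2], [1,3], [1,4], [2,3], [2,4], [3,4]
  2-simplices (10): [0,1,2], [0,1,3], [0,1,4], [0,2,3], [0,2,4], [0,3,4], [1,2,3], [1,2,4], [1,3,4], [2,3,4]
  3-simplices (5): [0,1,2,3], [0,1,2,4], [0,1,3,4], [0,2,3,4], [1,2,3,4]

giving chain groups C_0 ≅ Z^5, C_1 ≅ Z^10, C_2 ≅ Z^10, C_3 ≅ Z^5.

∂_1: C_1 → C_0 sends each edge [p,q] (with p < q) to q − p.
The resulting 5×10 matrix has rank 4, and its Smith normal form has invariant factors (1,1,1,1).

The boundary map ∂_2: C_2 → C_1 maps a triangle to the signed sum of its edges. For instance
  ∂[1,3,4] = [3,4] − [1,4] + [1,3],
  ∂[1,2,3] = [2,3] − [1,3] + [1,2].
As a 10×10 matrix over Z this has rank 6, with invariant factors (1,1,1,1,1,1).

∂_3: C_3 → C_2 sends each 3-simplex σ to the alternating sum Σ_i (−1)^i (σ with its i-th vertex removed). For instance
  ∂[0,1,3,4] = [1,3,4] − [0,3,4] + [0,1,4] − [0,1,3],
  ∂[0,2,3,4] = [2,3,4] − [0,3,4] + [0,2,4] − [0,2,3].
This gives a 10×5 integer matrix of rank 4; reducing to Smith normal form yields diagonal entries (1,1,1,1).

Reading off H_k = ker ∂_k / im ∂_{k+1}:

  H_2: rank ker ∂_2 − rank ∂_3 = (10 − 6) − 4 = 0, and the invariant factors of ∂_3 are all 1, so H_2 = 0.

(K is a triangulation of the 3-sphere S^3.)

H_2 = 0.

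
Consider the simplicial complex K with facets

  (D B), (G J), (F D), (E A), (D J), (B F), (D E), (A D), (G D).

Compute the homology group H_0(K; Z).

H_0 ≅ Z.

Fix the vertex order A < B < D < E < F < G < J and write every simplex with vertices in increasing order. Then dim K = 1 and the simplices of K are:

  0-simplices (7): A, B, D, E, F, G, J
  1-simplices (9): AD, AE, BD, BF, DE, DF, DG, DJ, GJ

giving chain groups C_0 ≅ Z^7, C_1 ≅ Z^9.

The boundary map ∂_1: C_1 → C_0 is given by ∂[p,q] = [q] − [p]. For instance
  ∂AD = D − A.
The 7×9 boundary matrix has rank 6 and Smith normal form diag(1,1,1,1,1,1).

From H_k ≅ ker(∂_k) / im(∂_{k+1}) we obtain:

  H_0: rank C_0 − rank ∂_1 = 7 − 6 = 1, and the invariant factors of ∂_1 are all 1, so H_0 ≅ Z.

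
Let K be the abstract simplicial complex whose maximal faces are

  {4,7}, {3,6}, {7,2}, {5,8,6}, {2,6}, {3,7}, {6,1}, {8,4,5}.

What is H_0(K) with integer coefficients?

Fix the vertex order 1 < 2 < 3 < 4 < 5 < 6 < 7 < 8 and write every simplex with vertices in increasing order. Then dim K = 2 and the simplices of K are:

  0-simplices (8): [1], [2], [3], [4], [5], [6], [7], [8]
  1-simplices (11): [1,6], [2,6], [2,7], [3,6], [3,7], [4,5], [4,7], [4,8], [5,6], [5,8], [6,8]
  2-simplices (2): [4,5,8], [5,6,8]

so the chain groups are C_0 ≅ Z^8, C_1 ≅ Z^11, C_2 ≅ Z^2.

The boundary map ∂_1: C_1 → C_0 maps an edge to its endpoints' difference, ∂[p,q] = q − p. For instance
  ∂[5,8] = [8] − [5].
This gives a 8×11 integer matrix of rank 7; reducing to Smith normal form yields diagonal entries (1,1,1,1,1,1,1).

The boundary map ∂_2: C_2 → C_1 sends each 2-simplex [p,q,r] to [q,r] − [p,r] + [p,q]. For instance
  ∂[5,6,8] = [6,8] − [5,8] + [5,6],
  ∂[4,5,8] = [5,8] − [4,8] + [4,5].
The 11×2 boundary matrix has rank 2 and Smith normal form diag(1,1).

Computing H_k = (kernel of ∂_k) / (image of ∂_{k+1}):

  H_0: rank C_0 − rank ∂_1 = 8 − 7 = 1, and the invariant factors of ∂_1 are all 1, so H_0 = Z.

H_0 ≅ Z.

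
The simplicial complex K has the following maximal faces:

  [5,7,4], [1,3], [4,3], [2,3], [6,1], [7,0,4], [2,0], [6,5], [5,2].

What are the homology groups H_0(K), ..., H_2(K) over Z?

H_0 = Z,  H_1 = Z^3,  H_2 = 0.

We work with the vertex ordering 0 < 1 < 2 < 3 < 4 < 5 < 6 < 7. The simplices of K, each written with vertices in increasing order, are:

  0-simplices (8): [0], [1], [2], [3], [4], [5], [6], [7]
  1-simplices (12): [0,2], [0,4], [0,7], [1,3], [1,6], [2,3], [2,5], [3,4], [4,5], [4,7], [5,6], [5,7]
  2-simplices (2): [0,4,7], [4,5,7]

giving chain groups C_0 ≅ Z^8, C_1 ≅ Z^12, C_2 ≅ Z^2.

∂_1: C_1 → C_0 sends each edge [p,q] (with p < q) to q − p. For instance
  ∂[0,4] = [4] − [0].
The 8×12 boundary matrix has rank 7 and Smith normal form diag(1,1,1,1,1,1,1).

∂_2: C_2 → C_1 sends each 2-simplex [p,q,r] to [q,r] − [p,r] + [p,q]. For instance
  ∂[0,4,7] = [4,7] − [0,7] + [0,4],
  ∂[4,5,7] = [5,7] − [4,7] + [4,5].
This gives a 12×2 integer matrix of rank 2; reducing to Smith normal form yields diagonal entries (1,1).

Now H_k = ker ∂_k / im ∂_{k+1}, so:

  H_0: rank C_0 − rank ∂_1 = 8 − 7 = 1, and the invariant factors of ∂_1 are all 1, so H_0 ≅ Z.
  H_1: rank ker ∂_1 − rank ∂_2 = (12 − 7) − 2 = 3, and the invariant factors of ∂_2 are all 1, so H_1 ≅ Z^3.
  H_2: rank ker ∂_2 − rank ∂_3 = (2 − 2) − 0 = 0, and there is no ∂_3, so H_2 ≅ 0.

As a check, the Euler characteristic is 8 − 12 + 2 = -2, which agrees with 1 − 3 + 0 = -2.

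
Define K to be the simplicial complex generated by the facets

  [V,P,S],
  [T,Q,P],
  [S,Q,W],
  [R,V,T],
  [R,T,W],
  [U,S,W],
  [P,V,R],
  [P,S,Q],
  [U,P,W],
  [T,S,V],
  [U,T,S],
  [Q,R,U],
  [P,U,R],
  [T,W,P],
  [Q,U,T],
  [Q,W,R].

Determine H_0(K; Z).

H_0 = Z.

Fix the vertex order P < Q < R < S < T < U < V < W and write every simplex with vertices in increasing order. Then dim K = 2 and the simplices of K are:

  0-simplices (8): P, Q, R, S, T, U, V, W
  1-simplices (24): PQ, PR, PS, PT, PU, PV, PW, QR, QS, QT, QU, QW, RT, RU, RV, RW, ST, SU, SV, SW, TU, TV, TW, UW
  2-simplices (16): PQS, PQT, PRU, PRV, PSV, PTW, PUW, QRU, QRW, QSW, QTU, RTV, RTW, STU, STV, SUW

giving chain groups C_0 ≅ Z^8, C_1 ≅ Z^24, C_2 ≅ Z^16.

The boundary map ∂_1: C_1 → C_0 is given by ∂[p,q] = [q] − [p]. For instance
  ∂QS = S − Q.
The 8×24 boundary matrix has rank 7 and Smith normal form diag(1,1,1,1,1,1,1).

∂_2: C_2 → C_1 sends each 2-simplex [p,q,r] to [q,r] − [p,r] + [p,q]. For instance
  ∂QSW = SW − QW + QS,
  ∂PRV = RV − PV + PR.
This gives a 24×16 integer matrix of rank 15; reducing to Smith normal form yields diagonal entries (1,1,1,1,1,1,1,1,1,1,1,1,1,1,1).

Reading off H_k = ker ∂_k / im ∂_{k+1}:

  H_0: rank C_0 − rank ∂_1 = 8 − 7 = 1, and the invariant factors of ∂_1 are all 1, so H_0 ≅ Z.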